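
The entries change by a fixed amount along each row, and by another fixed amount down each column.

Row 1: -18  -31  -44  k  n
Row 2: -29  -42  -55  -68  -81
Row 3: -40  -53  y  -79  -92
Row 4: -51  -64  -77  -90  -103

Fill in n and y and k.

Along each row the entries change by -13 per step; down each column they change by -11.
Row 1: from -18 at column 1, stepping by -13 to column 5 gives -70.
Row 3: from -40 at column 1, stepping by -13 to column 3 gives -66.
Row 1: from -18 at column 1, stepping by -13 to column 4 gives -57.

n = -70, y = -66, k = -57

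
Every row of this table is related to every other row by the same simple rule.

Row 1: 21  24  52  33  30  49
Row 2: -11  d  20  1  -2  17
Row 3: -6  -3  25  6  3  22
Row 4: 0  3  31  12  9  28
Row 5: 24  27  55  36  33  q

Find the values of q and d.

The difference between any two rows is the same in every column — this is an addition table with the headers hidden.
Row 5 minus row 1 is 33 − 30 = 3, so its entry in column 6 is 49 + 3 = 52.
Row 2 minus row 1 is -2 − 30 = -32, so its entry in column 2 is 24 + (-32) = -8.

q = 52, d = -8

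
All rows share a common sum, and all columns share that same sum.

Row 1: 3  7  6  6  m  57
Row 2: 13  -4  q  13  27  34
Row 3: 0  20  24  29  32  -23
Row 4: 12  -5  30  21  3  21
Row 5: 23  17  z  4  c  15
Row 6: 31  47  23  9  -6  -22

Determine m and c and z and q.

Rows 3 and 4 both sum to 82, so that's the common total.
Row 2 has 13 − 4 + 13 + 27 + 34 = 83; the blank must be 82 − 83 = -1.
Row 1 has 3 + 7 + 6 + 6 + 57 = 79; the blank must be 82 − 79 = 3.
Column 5 has 3 + 27 + 32 + 3 − 6 = 59; the blank must be 82 − 59 = 23.
Row 5 has 23 + 17 + 4 + 23 + 15 = 82; the blank must be 82 − 82 = 0.

m = 3, c = 23, z = 0, q = -1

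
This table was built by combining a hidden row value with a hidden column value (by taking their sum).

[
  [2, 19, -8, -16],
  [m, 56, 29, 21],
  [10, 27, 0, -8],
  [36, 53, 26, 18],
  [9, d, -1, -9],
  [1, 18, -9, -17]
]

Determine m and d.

The difference between any two rows is the same in every column — this is an addition table with the headers hidden.
Row 2 minus row 1 is 21 − (-16) = 37, so its entry in column 1 is 2 + 37 = 39.
Row 5 minus row 1 is -9 − (-16) = 7, so its entry in column 2 is 19 + 7 = 26.

m = 39, d = 26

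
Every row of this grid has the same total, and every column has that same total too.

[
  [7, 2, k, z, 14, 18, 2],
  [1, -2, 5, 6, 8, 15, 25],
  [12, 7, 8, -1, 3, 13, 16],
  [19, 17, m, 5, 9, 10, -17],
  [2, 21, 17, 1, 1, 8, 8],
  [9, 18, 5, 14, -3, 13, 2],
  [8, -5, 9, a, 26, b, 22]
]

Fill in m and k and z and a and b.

m = 15, k = -1, z = 16, a = 17, b = -19

Rows 2 and 3 both sum to 58, so that's the common total.
The known cells in column 6 total 77, leaving 58 − 77 = -19 for the blank.
The known cells in row 4 total 43, leaving 58 − 43 = 15 for the blank.
The known cells in column 3 total 59, leaving 58 − 59 = -1 for the blank.
The known cells in row 1 total 42, leaving 58 − 42 = 16 for the blank.
The known cells in row 7 total 41, leaving 58 − 41 = 17 for the blank.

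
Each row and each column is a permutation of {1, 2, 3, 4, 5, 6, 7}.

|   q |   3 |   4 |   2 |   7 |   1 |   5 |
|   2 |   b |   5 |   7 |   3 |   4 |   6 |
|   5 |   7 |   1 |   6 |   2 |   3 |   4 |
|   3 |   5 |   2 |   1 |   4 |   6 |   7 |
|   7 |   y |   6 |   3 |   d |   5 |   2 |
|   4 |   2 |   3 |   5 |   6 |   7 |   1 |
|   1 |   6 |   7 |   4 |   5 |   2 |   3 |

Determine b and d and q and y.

Cell (5,5): column 5 already has {2, 3, 4, 5, 6, 7} → 1.
At (row 2, col 2): row 2 already has {2, 3, 4, 5, 6, 7}, so the value is 1.
Cell (5,2): row 5 already has {1, 2, 3, 5, 6, 7} → 4.
At (row 1, col 1): row 1 already has {1, 2, 3, 4, 5, 7}, so the value is 6.

b = 1, d = 1, q = 6, y = 4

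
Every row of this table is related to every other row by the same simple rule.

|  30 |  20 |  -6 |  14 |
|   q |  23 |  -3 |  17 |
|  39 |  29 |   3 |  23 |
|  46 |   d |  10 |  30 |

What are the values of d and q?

d = 36, q = 33

The difference between any two rows is the same in every column — this is an addition table with the headers hidden.
Row 4 minus row 1 is 10 − (-6) = 16, so its entry in column 2 is 20 + 16 = 36.
Row 2 minus row 1 is -3 − (-6) = 3, so its entry in column 1 is 30 + 3 = 33.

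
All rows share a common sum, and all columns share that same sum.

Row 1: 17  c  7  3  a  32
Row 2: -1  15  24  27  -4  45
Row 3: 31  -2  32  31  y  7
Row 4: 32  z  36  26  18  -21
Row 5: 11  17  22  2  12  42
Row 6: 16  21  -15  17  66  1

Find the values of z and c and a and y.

Rows 2 and 5 both sum to 106, so that's the common total.
The known cells in row 4 total 91, leaving 106 − 91 = 15 for the blank.
The known cells in row 3 total 99, leaving 106 − 99 = 7 for the blank.
The known cells in column 5 total 99, leaving 106 − 99 = 7 for the blank.
The known cells in row 1 total 66, leaving 106 − 66 = 40 for the blank.

z = 15, c = 40, a = 7, y = 7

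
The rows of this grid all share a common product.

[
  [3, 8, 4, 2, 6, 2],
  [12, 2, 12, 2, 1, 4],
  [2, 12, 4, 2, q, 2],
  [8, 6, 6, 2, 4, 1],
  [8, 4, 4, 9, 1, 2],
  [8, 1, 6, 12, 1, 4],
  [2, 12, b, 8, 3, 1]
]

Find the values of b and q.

b = 4, q = 6

Rows 1 and 2 each multiply to 2304, so every row has product 2304.
Row 7: 2×12×8×3×1 = 576, so the missing entry is 2304 ÷ 576 = 4.
Row 3: 2×12×4×2×2 = 384, so the missing entry is 2304 ÷ 384 = 6.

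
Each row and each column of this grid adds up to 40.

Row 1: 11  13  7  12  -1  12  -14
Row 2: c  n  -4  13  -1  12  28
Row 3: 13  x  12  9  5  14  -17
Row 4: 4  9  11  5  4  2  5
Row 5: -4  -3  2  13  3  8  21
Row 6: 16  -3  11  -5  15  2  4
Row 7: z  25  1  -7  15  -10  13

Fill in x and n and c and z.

x = 4, n = -5, c = -3, z = 3

Row 3 has 13 + 12 + 9 + 5 + 14 − 17 = 36; the blank must be 40 − 36 = 4.
Column 2 has 13 + 4 + 9 − 3 − 3 + 25 = 45; the blank must be 40 − 45 = -5.
Row 2 has -5 − 4 + 13 − 1 + 12 + 28 = 43; the blank must be 40 − 43 = -3.
Row 7 has 25 + 1 − 7 + 15 − 10 + 13 = 37; the blank must be 40 − 37 = 3.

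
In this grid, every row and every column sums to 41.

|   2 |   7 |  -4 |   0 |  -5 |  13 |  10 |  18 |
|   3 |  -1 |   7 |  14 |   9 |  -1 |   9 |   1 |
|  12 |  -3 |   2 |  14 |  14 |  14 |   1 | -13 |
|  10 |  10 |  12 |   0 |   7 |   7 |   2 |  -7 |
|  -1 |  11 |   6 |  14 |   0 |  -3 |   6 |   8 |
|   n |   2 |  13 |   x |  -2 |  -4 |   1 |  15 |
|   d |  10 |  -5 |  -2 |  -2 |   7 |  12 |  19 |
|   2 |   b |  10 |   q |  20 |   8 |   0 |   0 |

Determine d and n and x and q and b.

d = 2, n = 11, x = 5, q = -4, b = 5

Column 2 has 7 − 1 − 3 + 10 + 11 + 2 + 10 = 36; the blank must be 41 − 36 = 5.
Row 8 has 2 + 5 + 10 + 20 + 8 + 0 + 0 = 45; the blank must be 41 − 45 = -4.
Row 7 has 10 − 5 − 2 − 2 + 7 + 12 + 19 = 39; the blank must be 41 − 39 = 2.
Column 1 has 2 + 3 + 12 + 10 − 1 + 2 + 2 = 30; the blank must be 41 − 30 = 11.
Row 6 has 11 + 2 + 13 − 2 − 4 + 1 + 15 = 36; the blank must be 41 − 36 = 5.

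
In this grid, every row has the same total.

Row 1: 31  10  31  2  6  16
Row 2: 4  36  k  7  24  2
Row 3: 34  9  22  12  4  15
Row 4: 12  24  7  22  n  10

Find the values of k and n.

k = 23, n = 21

Rows 1 and 3 both add up to 96, so every row sums to 96.
Row 2: 4 + 36 + 7 + 24 + 2 = 73, so the missing entry is 96 − 73 = 23.
Row 4: 12 + 24 + 7 + 22 + 10 = 75, so the missing entry is 96 − 75 = 21.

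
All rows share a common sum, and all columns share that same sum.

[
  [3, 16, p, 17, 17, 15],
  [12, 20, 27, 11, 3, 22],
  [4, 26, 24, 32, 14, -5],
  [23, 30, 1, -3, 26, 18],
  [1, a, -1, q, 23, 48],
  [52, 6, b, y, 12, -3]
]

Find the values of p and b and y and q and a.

Rows 2 and 3 both sum to 95, so that's the common total.
Row 1: 3 + 16 + 17 + 17 + 15 = 68, so its missing entry is 95 − 68 = 27.
Column 2: 16 + 20 + 26 + 30 + 6 = 98, so its missing entry is 95 − 98 = -3.
Row 5: 1 − 3 − 1 + 23 + 48 = 68, so its missing entry is 95 − 68 = 27.
Column 4: 17 + 11 + 32 − 3 + 27 = 84, so its missing entry is 95 − 84 = 11.
Row 6: 52 + 6 + 11 + 12 − 3 = 78, so its missing entry is 95 − 78 = 17.

p = 27, b = 17, y = 11, q = 27, a = -3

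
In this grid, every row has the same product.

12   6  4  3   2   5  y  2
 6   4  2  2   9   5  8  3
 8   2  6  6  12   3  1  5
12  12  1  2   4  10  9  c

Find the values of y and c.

Rows 2 and 3 each multiply to 103680, so every row has product 103680.
Row 1: 12×6×4×3×2×5×2 = 17280, so the missing entry is 103680 ÷ 17280 = 6.
Row 4: 12×12×1×2×4×10×9 = 103680, so the missing entry is 103680 ÷ 103680 = 1.

y = 6, c = 1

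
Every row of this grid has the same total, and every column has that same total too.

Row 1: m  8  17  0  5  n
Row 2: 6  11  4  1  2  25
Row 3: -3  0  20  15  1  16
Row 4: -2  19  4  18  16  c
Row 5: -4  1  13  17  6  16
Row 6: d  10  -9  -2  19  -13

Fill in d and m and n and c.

Rows 2 and 3 both sum to 49, so that's the common total.
Row 6 has 10 − 9 − 2 + 19 − 13 = 5; the blank must be 49 − 5 = 44.
Row 4 has -2 + 19 + 4 + 18 + 16 = 55; the blank must be 49 − 55 = -6.
Column 6 has 25 + 16 − 6 + 16 − 13 = 38; the blank must be 49 − 38 = 11.
Row 1 has 8 + 17 + 0 + 5 + 11 = 41; the blank must be 49 − 41 = 8.

d = 44, m = 8, n = 11, c = -6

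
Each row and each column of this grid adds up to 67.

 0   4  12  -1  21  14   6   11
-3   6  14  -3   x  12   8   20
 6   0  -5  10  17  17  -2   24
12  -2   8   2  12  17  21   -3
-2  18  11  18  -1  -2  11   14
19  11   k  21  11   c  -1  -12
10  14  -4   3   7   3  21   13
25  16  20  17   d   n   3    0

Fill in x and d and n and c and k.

x = 13, d = -13, n = -1, c = 7, k = 11

Row 2: -3 + 6 + 14 − 3 + 12 + 8 + 20 = 54, so its missing entry is 67 − 54 = 13.
Column 5: 21 + 13 + 17 + 12 − 1 + 11 + 7 = 80, so its missing entry is 67 − 80 = -13.
Row 8: 25 + 16 + 20 + 17 − 13 + 3 + 0 = 68, so its missing entry is 67 − 68 = -1.
Column 6: 14 + 12 + 17 + 17 − 2 + 3 − 1 = 60, so its missing entry is 67 − 60 = 7.
Row 6: 19 + 11 + 21 + 11 + 7 − 1 − 12 = 56, so its missing entry is 67 − 56 = 11.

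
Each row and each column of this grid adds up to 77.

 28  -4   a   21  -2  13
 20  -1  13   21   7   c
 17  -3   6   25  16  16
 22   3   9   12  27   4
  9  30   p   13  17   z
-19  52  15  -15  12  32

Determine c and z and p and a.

Row 1 has 28 − 4 + 21 − 2 + 13 = 56; the blank must be 77 − 56 = 21.
Column 3 has 21 + 13 + 6 + 9 + 15 = 64; the blank must be 77 − 64 = 13.
Row 5 has 9 + 30 + 13 + 13 + 17 = 82; the blank must be 77 − 82 = -5.
Row 2 has 20 − 1 + 13 + 21 + 7 = 60; the blank must be 77 − 60 = 17.

c = 17, z = -5, p = 13, a = 21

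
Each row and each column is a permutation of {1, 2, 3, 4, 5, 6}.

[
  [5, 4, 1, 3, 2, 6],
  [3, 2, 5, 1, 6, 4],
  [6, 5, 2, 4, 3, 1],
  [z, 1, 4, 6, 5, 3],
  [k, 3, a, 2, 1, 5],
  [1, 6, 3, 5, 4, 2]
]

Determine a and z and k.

a = 6, z = 2, k = 4

At (row 5, col 3): column 3 already has {1, 2, 3, 4, 5}, so the value is 6.
For row 5, column 1: row 5 already has {1, 2, 3, 5, 6}; that leaves 4.
At (row 4, col 1): row 4 already has {1, 3, 4, 5, 6}, so the value is 2.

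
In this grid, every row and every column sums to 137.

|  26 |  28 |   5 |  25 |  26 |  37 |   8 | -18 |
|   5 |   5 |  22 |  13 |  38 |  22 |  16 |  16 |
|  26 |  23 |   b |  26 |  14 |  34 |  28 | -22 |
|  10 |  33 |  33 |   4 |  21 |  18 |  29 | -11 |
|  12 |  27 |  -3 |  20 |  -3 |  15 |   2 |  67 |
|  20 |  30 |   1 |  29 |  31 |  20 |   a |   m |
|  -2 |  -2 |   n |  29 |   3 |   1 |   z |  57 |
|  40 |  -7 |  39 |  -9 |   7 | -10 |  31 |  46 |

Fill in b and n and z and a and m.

Column 8: -18 + 16 − 22 − 11 + 67 + 57 + 46 = 135, so its missing entry is 137 − 135 = 2.
Row 6: 20 + 30 + 1 + 29 + 31 + 20 + 2 = 133, so its missing entry is 137 − 133 = 4.
Row 3: 26 + 23 + 26 + 14 + 34 + 28 − 22 = 129, so its missing entry is 137 − 129 = 8.
Column 3: 5 + 22 + 8 + 33 − 3 + 1 + 39 = 105, so its missing entry is 137 − 105 = 32.
Row 7: -2 − 2 + 32 + 29 + 3 + 1 + 57 = 118, so its missing entry is 137 − 118 = 19.

b = 8, n = 32, z = 19, a = 4, m = 2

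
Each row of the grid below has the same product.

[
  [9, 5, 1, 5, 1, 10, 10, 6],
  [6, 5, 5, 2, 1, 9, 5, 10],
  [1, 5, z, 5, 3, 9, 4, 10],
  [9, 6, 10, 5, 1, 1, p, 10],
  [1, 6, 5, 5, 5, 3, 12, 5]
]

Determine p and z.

Rows 1 and 5 each multiply to 135000, so every row has product 135000.
Row 4: 9×6×10×5×1×1×10 = 27000, so the missing entry is 135000 ÷ 27000 = 5.
Row 3: 1×5×5×3×9×4×10 = 27000, so the missing entry is 135000 ÷ 27000 = 5.

p = 5, z = 5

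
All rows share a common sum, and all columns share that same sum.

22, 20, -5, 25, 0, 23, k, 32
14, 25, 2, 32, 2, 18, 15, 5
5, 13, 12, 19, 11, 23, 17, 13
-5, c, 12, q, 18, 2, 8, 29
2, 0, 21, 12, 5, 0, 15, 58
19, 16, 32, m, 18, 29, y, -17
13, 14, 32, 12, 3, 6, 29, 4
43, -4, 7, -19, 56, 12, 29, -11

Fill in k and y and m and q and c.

k = -4, y = 4, m = 12, q = 20, c = 29

Rows 2 and 3 both sum to 113, so that's the common total.
Column 2 has 20 + 25 + 13 + 0 + 16 + 14 − 4 = 84; the blank must be 113 − 84 = 29.
Row 1 has 22 + 20 − 5 + 25 + 0 + 23 + 32 = 117; the blank must be 113 − 117 = -4.
Row 4 has -5 + 29 + 12 + 18 + 2 + 8 + 29 = 93; the blank must be 113 − 93 = 20.
Column 7 has -4 + 15 + 17 + 8 + 15 + 29 + 29 = 109; the blank must be 113 − 109 = 4.
Row 6 has 19 + 16 + 32 + 18 + 29 + 4 − 17 = 101; the blank must be 113 − 101 = 12.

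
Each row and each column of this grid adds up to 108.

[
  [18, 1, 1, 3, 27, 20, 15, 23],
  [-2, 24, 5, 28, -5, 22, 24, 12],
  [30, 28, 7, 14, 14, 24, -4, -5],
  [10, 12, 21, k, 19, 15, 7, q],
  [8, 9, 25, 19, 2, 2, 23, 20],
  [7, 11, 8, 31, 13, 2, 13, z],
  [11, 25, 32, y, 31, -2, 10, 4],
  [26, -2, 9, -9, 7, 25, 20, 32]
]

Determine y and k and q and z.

y = -3, k = 25, q = -1, z = 23

The known cells in row 7 total 111, leaving 108 − 111 = -3 for the blank.
The known cells in column 4 total 83, leaving 108 − 83 = 25 for the blank.
The known cells in row 4 total 109, leaving 108 − 109 = -1 for the blank.
The known cells in row 6 total 85, leaving 108 − 85 = 23 for the blank.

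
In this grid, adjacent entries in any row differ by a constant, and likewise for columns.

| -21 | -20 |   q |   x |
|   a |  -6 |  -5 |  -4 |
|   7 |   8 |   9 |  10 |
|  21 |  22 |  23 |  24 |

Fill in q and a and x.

Along each row the entries change by 1 per step; down each column they change by 14.
Row 1: from -21 at column 1, stepping by 1 to column 3 gives -19.
Row 2: from -6 at column 2, stepping by 1 to column 1 gives -7.
Row 1: from -21 at column 1, stepping by 1 to column 4 gives -18.

q = -19, a = -7, x = -18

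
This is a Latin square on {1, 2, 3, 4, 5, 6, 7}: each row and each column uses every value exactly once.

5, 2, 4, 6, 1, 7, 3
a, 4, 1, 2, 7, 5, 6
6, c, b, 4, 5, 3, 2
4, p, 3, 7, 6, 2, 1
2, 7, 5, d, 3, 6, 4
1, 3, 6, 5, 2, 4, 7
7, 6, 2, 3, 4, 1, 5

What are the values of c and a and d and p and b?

Cell (5,4): row 5 already has {2, 3, 4, 5, 6, 7} → 1.
At (row 4, col 2): row 4 already has {1, 2, 3, 4, 6, 7}, so the value is 5.
At (row 3, col 2): column 2 already has {2, 3, 4, 5, 6, 7}, so the value is 1.
For row 3, column 3: row 3 already has {1, 2, 3, 4, 5, 6}; that leaves 7.
At (row 2, col 1): row 2 already has {1, 2, 4, 5, 6, 7}, so the value is 3.

c = 1, a = 3, d = 1, p = 5, b = 7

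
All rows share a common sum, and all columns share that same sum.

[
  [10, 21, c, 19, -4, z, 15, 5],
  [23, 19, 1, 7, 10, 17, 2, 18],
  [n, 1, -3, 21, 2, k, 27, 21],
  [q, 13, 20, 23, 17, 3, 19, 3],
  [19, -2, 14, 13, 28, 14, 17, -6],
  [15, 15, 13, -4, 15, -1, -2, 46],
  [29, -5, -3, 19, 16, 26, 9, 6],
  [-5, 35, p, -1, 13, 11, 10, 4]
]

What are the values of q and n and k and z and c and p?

Rows 2 and 5 both sum to 97, so that's the common total.
Row 4 has 13 + 20 + 23 + 17 + 3 + 19 + 3 = 98; the blank must be 97 − 98 = -1.
Column 1 has 10 + 23 − 1 + 19 + 15 + 29 − 5 = 90; the blank must be 97 − 90 = 7.
Row 8 has -5 + 35 − 1 + 13 + 11 + 10 + 4 = 67; the blank must be 97 − 67 = 30.
Column 3 has 1 − 3 + 20 + 14 + 13 − 3 + 30 = 72; the blank must be 97 − 72 = 25.
Row 1 has 10 + 21 + 25 + 19 − 4 + 15 + 5 = 91; the blank must be 97 − 91 = 6.
Row 3 has 7 + 1 − 3 + 21 + 2 + 27 + 21 = 76; the blank must be 97 − 76 = 21.

q = -1, n = 7, k = 21, z = 6, c = 25, p = 30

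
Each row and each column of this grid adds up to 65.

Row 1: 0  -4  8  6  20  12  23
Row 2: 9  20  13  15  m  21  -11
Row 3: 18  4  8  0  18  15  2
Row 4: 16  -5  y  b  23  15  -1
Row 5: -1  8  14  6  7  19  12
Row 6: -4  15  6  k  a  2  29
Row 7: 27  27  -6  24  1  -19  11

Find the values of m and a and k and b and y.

Row 2: 9 + 20 + 13 + 15 + 21 − 11 = 67, so its missing entry is 65 − 67 = -2.
Column 5: 20 − 2 + 18 + 23 + 7 + 1 = 67, so its missing entry is 65 − 67 = -2.
Row 6: -4 + 15 + 6 − 2 + 2 + 29 = 46, so its missing entry is 65 − 46 = 19.
Column 4: 6 + 15 + 0 + 6 + 19 + 24 = 70, so its missing entry is 65 − 70 = -5.
Row 4: 16 − 5 − 5 + 23 + 15 − 1 = 43, so its missing entry is 65 − 43 = 22.

m = -2, a = -2, k = 19, b = -5, y = 22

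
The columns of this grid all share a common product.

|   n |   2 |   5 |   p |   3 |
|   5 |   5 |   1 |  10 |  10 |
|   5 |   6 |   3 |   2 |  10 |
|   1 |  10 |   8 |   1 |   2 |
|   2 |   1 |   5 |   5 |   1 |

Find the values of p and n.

p = 6, n = 12

Columns 2 and 3 each multiply to 600, so every column has product 600.
Column 4: 10×2×1×5 = 100, so the missing entry is 600 ÷ 100 = 6.
Column 1: 5×5×1×2 = 50, so the missing entry is 600 ÷ 50 = 12.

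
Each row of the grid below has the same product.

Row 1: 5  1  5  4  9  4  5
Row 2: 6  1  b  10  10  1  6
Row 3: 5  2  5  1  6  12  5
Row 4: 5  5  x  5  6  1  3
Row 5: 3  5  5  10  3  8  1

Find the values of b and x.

Rows 3 and 5 each multiply to 18000, so every row has product 18000.
Row 2: 6×1×10×10×1×6 = 3600, so the missing entry is 18000 ÷ 3600 = 5.
Row 4: 5×5×5×6×1×3 = 2250, so the missing entry is 18000 ÷ 2250 = 8.

b = 5, x = 8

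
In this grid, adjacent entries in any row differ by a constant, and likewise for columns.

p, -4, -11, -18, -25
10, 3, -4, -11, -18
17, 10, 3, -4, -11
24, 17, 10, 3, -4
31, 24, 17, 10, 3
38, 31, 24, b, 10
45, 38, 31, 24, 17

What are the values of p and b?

p = 3, b = 17

Along each row the entries change by -7 per step; down each column they change by 7.
Row 1: from -4 at column 2, stepping by -7 to column 1 gives 3.
Row 6: from 38 at column 1, stepping by -7 to column 4 gives 17.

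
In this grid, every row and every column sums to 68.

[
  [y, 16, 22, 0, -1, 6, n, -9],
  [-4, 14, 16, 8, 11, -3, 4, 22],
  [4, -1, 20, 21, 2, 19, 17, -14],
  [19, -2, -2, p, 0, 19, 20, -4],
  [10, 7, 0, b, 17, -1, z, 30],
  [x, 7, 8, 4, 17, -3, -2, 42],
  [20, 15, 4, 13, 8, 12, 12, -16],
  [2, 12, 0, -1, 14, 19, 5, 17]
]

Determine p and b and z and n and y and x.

p = 18, b = 5, z = 0, n = 12, y = 22, x = -5

The known cells in row 4 total 50, leaving 68 − 50 = 18 for the blank.
The known cells in column 4 total 63, leaving 68 − 63 = 5 for the blank.
The known cells in row 5 total 68, leaving 68 − 68 = 0 for the blank.
The known cells in column 7 total 56, leaving 68 − 56 = 12 for the blank.
The known cells in row 1 total 46, leaving 68 − 46 = 22 for the blank.
The known cells in row 6 total 73, leaving 68 − 73 = -5 for the blank.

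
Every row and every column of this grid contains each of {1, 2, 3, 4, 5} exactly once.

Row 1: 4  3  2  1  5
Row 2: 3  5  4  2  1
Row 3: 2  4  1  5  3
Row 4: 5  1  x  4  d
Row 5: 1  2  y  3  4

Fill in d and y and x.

d = 2, y = 5, x = 3

For row 4, column 5: column 5 already has {1, 3, 4, 5}; that leaves 2.
Cell (4,3): row 4 already has {1, 2, 4, 5} → 3.
For row 5, column 3: row 5 already has {1, 2, 3, 4}; that leaves 5.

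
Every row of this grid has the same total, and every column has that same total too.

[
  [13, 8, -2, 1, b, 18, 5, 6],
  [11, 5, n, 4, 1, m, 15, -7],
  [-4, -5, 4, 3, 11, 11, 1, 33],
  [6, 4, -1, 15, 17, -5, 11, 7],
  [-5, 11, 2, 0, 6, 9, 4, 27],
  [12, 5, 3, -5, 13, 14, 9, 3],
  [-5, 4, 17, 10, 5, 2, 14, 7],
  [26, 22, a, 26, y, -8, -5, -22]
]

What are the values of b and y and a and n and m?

Rows 3 and 4 both sum to 54, so that's the common total.
The known cells in row 1 total 49, leaving 54 − 49 = 5 for the blank.
The known cells in column 5 total 58, leaving 54 − 58 = -4 for the blank.
The known cells in column 6 total 41, leaving 54 − 41 = 13 for the blank.
The known cells in row 2 total 42, leaving 54 − 42 = 12 for the blank.
The known cells in row 8 total 35, leaving 54 − 35 = 19 for the blank.

b = 5, y = -4, a = 19, n = 12, m = 13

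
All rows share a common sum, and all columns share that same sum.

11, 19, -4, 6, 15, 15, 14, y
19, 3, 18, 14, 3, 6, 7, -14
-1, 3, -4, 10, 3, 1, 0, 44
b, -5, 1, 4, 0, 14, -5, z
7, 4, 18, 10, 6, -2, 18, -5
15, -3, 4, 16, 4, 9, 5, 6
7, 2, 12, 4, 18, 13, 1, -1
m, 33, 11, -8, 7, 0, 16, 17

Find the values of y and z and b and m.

y = -20, z = 29, b = 18, m = -20

Rows 2 and 3 both sum to 56, so that's the common total.
Row 1 has 11 + 19 − 4 + 6 + 15 + 15 + 14 = 76; the blank must be 56 − 76 = -20.
Row 8 has 33 + 11 − 8 + 7 + 0 + 16 + 17 = 76; the blank must be 56 − 76 = -20.
Column 8 has -20 − 14 + 44 − 5 + 6 − 1 + 17 = 27; the blank must be 56 − 27 = 29.
Row 4 has -5 + 1 + 4 + 0 + 14 − 5 + 29 = 38; the blank must be 56 − 38 = 18.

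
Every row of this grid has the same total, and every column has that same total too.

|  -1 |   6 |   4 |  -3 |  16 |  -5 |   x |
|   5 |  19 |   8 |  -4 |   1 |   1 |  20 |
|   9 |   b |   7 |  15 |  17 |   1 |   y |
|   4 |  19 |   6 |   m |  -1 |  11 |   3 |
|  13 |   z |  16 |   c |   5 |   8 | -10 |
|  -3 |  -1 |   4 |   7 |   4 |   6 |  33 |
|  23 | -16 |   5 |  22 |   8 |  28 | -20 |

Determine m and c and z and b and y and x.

Rows 2 and 6 both sum to 50, so that's the common total.
Row 1 has -1 + 6 + 4 − 3 + 16 − 5 = 17; the blank must be 50 − 17 = 33.
Row 4 has 4 + 19 + 6 − 1 + 11 + 3 = 42; the blank must be 50 − 42 = 8.
Column 4 has -3 − 4 + 15 + 8 + 7 + 22 = 45; the blank must be 50 − 45 = 5.
Column 7 has 33 + 20 + 3 − 10 + 33 − 20 = 59; the blank must be 50 − 59 = -9.
Row 3 has 9 + 7 + 15 + 17 + 1 − 9 = 40; the blank must be 50 − 40 = 10.
Row 5 has 13 + 16 + 5 + 5 + 8 − 10 = 37; the blank must be 50 − 37 = 13.

m = 8, c = 5, z = 13, b = 10, y = -9, x = 33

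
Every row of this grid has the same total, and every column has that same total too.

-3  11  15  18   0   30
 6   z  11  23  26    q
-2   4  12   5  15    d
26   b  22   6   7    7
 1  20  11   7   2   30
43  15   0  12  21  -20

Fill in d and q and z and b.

Rows 1 and 5 both sum to 71, so that's the common total.
Row 4 has 26 + 22 + 6 + 7 + 7 = 68; the blank must be 71 − 68 = 3.
Column 2 has 11 + 4 + 3 + 20 + 15 = 53; the blank must be 71 − 53 = 18.
Row 3 has -2 + 4 + 12 + 5 + 15 = 34; the blank must be 71 − 34 = 37.
Row 2 has 6 + 18 + 11 + 23 + 26 = 84; the blank must be 71 − 84 = -13.

d = 37, q = -13, z = 18, b = 3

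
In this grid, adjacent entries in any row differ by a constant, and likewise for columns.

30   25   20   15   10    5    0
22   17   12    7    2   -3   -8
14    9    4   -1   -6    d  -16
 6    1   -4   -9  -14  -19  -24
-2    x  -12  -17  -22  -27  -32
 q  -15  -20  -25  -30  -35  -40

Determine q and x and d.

Along each row the entries change by -5 per step; down each column they change by -8.
Row 6: from -15 at column 2, stepping by -5 to column 1 gives -10.
Row 5: from -2 at column 1, stepping by -5 to column 2 gives -7.
Row 3: from 14 at column 1, stepping by -5 to column 6 gives -11.

q = -10, x = -7, d = -11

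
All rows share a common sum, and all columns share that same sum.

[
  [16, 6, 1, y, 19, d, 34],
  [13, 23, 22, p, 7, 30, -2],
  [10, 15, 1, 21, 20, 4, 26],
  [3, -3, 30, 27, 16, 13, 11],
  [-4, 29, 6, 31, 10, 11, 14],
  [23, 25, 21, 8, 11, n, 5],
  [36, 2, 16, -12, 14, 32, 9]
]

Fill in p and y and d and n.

Rows 3 and 4 both sum to 97, so that's the common total.
Row 2: 13 + 23 + 22 + 7 + 30 − 2 = 93, so its missing entry is 97 − 93 = 4.
Column 4: 4 + 21 + 27 + 31 + 8 − 12 = 79, so its missing entry is 97 − 79 = 18.
Row 1: 16 + 6 + 1 + 18 + 19 + 34 = 94, so its missing entry is 97 − 94 = 3.
Row 6: 23 + 25 + 21 + 8 + 11 + 5 = 93, so its missing entry is 97 − 93 = 4.

p = 4, y = 18, d = 3, n = 4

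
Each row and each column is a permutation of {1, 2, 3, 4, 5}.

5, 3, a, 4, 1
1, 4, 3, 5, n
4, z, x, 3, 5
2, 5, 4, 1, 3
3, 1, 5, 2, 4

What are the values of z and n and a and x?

Cell (1,3): row 1 already has {1, 3, 4, 5} → 2.
For row 3, column 2: column 2 already has {1, 3, 4, 5}; that leaves 2.
Cell (2,5): row 2 already has {1, 3, 4, 5} → 2.
For row 3, column 3: row 3 already has {2, 3, 4, 5}; that leaves 1.

z = 2, n = 2, a = 2, x = 1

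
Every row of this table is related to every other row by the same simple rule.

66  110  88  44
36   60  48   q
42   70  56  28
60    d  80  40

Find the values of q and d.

q = 24, d = 100

Each row is a constant multiple of every other row — this is a multiplication table with the headers hidden.
Row 2 is 48/88 = 6/11 times row 1, so its entry in column 4 is 44 × 6/11 = 24.
Row 4 is 80/88 = 10/11 times row 1, so its entry in column 2 is 110 × 10/11 = 100.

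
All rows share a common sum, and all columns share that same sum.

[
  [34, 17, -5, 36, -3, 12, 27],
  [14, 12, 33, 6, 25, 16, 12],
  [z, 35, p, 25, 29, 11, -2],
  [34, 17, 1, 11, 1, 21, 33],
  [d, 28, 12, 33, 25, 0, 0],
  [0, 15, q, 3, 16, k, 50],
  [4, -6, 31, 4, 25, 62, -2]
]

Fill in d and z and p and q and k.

Rows 1 and 2 both sum to 118, so that's the common total.
Column 6: 12 + 16 + 11 + 21 + 0 + 62 = 122, so its missing entry is 118 − 122 = -4.
Row 5: 28 + 12 + 33 + 25 + 0 + 0 = 98, so its missing entry is 118 − 98 = 20.
Column 1: 34 + 14 + 34 + 20 + 0 + 4 = 106, so its missing entry is 118 − 106 = 12.
Row 3: 12 + 35 + 25 + 29 + 11 − 2 = 110, so its missing entry is 118 − 110 = 8.
Row 6: 0 + 15 + 3 + 16 − 4 + 50 = 80, so its missing entry is 118 − 80 = 38.

d = 20, z = 12, p = 8, q = 38, k = -4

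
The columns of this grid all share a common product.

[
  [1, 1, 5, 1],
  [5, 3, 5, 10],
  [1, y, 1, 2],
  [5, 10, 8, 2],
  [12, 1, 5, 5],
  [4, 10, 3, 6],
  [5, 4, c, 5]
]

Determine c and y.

c = 2, y = 5

Columns 1 and 4 each multiply to 6000, so every column has product 6000.
Column 3: 5×5×1×8×5×3 = 3000, so the missing entry is 6000 ÷ 3000 = 2.
Column 2: 1×3×10×1×10×4 = 1200, so the missing entry is 6000 ÷ 1200 = 5.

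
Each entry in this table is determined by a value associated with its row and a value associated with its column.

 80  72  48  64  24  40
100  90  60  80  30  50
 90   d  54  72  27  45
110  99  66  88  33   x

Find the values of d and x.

d = 81, x = 55

Each row is a constant multiple of every other row — this is a multiplication table with the headers hidden.
Row 3 is 27/24 = 9/8 times row 1, so its entry in column 2 is 72 × 9/8 = 81.
Row 4 is 33/24 = 11/8 times row 1, so its entry in column 6 is 40 × 11/8 = 55.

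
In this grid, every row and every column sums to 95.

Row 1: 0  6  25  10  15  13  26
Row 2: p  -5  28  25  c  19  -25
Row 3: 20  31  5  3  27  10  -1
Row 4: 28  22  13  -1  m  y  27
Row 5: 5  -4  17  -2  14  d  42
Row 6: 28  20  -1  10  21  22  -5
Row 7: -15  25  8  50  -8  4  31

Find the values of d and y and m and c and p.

Row 5: 5 − 4 + 17 − 2 + 14 + 42 = 72, so its missing entry is 95 − 72 = 23.
Column 1: 0 + 20 + 28 + 5 + 28 − 15 = 66, so its missing entry is 95 − 66 = 29.
Row 2: 29 − 5 + 28 + 25 + 19 − 25 = 71, so its missing entry is 95 − 71 = 24.
Column 5: 15 + 24 + 27 + 14 + 21 − 8 = 93, so its missing entry is 95 − 93 = 2.
Row 4: 28 + 22 + 13 − 1 + 2 + 27 = 91, so its missing entry is 95 − 91 = 4.

d = 23, y = 4, m = 2, c = 24, p = 29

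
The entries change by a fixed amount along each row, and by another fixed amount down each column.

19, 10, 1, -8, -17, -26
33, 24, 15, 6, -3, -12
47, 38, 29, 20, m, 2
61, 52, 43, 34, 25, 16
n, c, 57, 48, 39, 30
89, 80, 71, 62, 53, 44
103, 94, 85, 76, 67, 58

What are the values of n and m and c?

Along each row the entries change by -9 per step; down each column they change by 14.
Row 5: from 57 at column 3, stepping by -9 to column 1 gives 75.
Row 3: from 47 at column 1, stepping by -9 to column 5 gives 11.
Row 5: from 57 at column 3, stepping by -9 to column 2 gives 66.

n = 75, m = 11, c = 66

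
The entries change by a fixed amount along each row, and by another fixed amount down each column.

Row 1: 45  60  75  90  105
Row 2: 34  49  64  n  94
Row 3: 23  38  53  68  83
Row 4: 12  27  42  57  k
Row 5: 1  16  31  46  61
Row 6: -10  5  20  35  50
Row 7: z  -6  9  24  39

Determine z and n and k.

z = -21, n = 79, k = 72

Along each row the entries change by 15 per step; down each column they change by -11.
Row 7: from -6 at column 2, stepping by 15 to column 1 gives -21.
Row 2: from 34 at column 1, stepping by 15 to column 4 gives 79.
Row 4: from 12 at column 1, stepping by 15 to column 5 gives 72.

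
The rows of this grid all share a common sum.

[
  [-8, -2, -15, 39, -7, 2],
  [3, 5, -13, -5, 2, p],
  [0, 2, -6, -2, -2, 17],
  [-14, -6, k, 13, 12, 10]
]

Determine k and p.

The complete rows each total 9.
Row 4 is missing 9 − 15 = -6 (since -14 − 6 + 13 + 12 + 10 = 15).
Row 2 is missing 9 − (-8) = 17 (since 3 + 5 − 13 − 5 + 2 = -8).

k = -6, p = 17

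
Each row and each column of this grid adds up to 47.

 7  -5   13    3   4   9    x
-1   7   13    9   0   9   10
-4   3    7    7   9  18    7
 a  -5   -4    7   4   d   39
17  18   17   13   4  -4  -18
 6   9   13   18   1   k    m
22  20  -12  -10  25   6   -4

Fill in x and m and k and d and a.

x = 16, m = -3, k = 3, d = 6, a = 0

The known cells in column 1 total 47, leaving 47 − 47 = 0 for the blank.
The known cells in row 1 total 31, leaving 47 − 31 = 16 for the blank.
The known cells in column 7 total 50, leaving 47 − 50 = -3 for the blank.
The known cells in row 6 total 44, leaving 47 − 44 = 3 for the blank.
The known cells in row 4 total 41, leaving 47 − 41 = 6 for the blank.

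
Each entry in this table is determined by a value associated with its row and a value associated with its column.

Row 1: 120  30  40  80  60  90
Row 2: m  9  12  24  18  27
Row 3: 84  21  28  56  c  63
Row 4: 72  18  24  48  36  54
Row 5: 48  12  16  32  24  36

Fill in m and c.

m = 36, c = 42

Each row is a constant multiple of every other row — this is a multiplication table with the headers hidden.
Row 2 is 27/90 = 3/10 times row 1, so its entry in column 1 is 120 × 3/10 = 36.
Row 3 is 63/90 = 7/10 times row 1, so its entry in column 5 is 60 × 7/10 = 42.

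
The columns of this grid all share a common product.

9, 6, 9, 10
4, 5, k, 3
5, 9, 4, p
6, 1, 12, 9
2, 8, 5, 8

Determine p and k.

p = 1, k = 1

Columns 1 and 2 each multiply to 2160, so every column has product 2160.
Column 4: 10×3×9×8 = 2160, so the missing entry is 2160 ÷ 2160 = 1.
Column 3: 9×4×12×5 = 2160, so the missing entry is 2160 ÷ 2160 = 1.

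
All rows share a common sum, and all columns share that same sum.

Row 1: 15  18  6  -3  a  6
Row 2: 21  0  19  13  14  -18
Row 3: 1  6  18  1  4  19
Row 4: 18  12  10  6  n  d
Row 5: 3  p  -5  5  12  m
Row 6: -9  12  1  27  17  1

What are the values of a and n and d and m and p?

Rows 2 and 3 both sum to 49, so that's the common total.
The known cells in row 1 total 42, leaving 49 − 42 = 7 for the blank.
The known cells in column 5 total 54, leaving 49 − 54 = -5 for the blank.
The known cells in column 2 total 48, leaving 49 − 48 = 1 for the blank.
The known cells in row 5 total 16, leaving 49 − 16 = 33 for the blank.
The known cells in row 4 total 41, leaving 49 − 41 = 8 for the blank.

a = 7, n = -5, d = 8, m = 33, p = 1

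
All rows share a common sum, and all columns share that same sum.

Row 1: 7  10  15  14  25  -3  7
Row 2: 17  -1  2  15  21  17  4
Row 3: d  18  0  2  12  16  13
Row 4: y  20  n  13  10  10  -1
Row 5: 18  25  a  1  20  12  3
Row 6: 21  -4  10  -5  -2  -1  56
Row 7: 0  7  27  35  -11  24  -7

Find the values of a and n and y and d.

Rows 1 and 2 both sum to 75, so that's the common total.
Row 3 has 18 + 0 + 2 + 12 + 16 + 13 = 61; the blank must be 75 − 61 = 14.
Row 5 has 18 + 25 + 1 + 20 + 12 + 3 = 79; the blank must be 75 − 79 = -4.
Column 3 has 15 + 2 + 0 − 4 + 10 + 27 = 50; the blank must be 75 − 50 = 25.
Row 4 has 20 + 25 + 13 + 10 + 10 − 1 = 77; the blank must be 75 − 77 = -2.

a = -4, n = 25, y = -2, d = 14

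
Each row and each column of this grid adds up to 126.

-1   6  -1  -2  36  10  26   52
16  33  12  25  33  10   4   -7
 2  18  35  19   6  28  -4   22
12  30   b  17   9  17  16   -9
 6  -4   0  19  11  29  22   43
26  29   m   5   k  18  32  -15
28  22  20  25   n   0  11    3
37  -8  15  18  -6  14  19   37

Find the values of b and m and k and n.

b = 34, m = 11, k = 20, n = 17

Row 4 has 12 + 30 + 17 + 9 + 17 + 16 − 9 = 92; the blank must be 126 − 92 = 34.
Row 7 has 28 + 22 + 20 + 25 + 0 + 11 + 3 = 109; the blank must be 126 − 109 = 17.
Column 5 has 36 + 33 + 6 + 9 + 11 + 17 − 6 = 106; the blank must be 126 − 106 = 20.
Row 6 has 26 + 29 + 5 + 20 + 18 + 32 − 15 = 115; the blank must be 126 − 115 = 11.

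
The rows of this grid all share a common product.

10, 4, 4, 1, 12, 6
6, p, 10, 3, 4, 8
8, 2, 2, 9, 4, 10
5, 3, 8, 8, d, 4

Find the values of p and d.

p = 2, d = 3

Rows 1 and 3 each multiply to 11520, so every row has product 11520.
Row 2: 6×10×3×4×8 = 5760, so the missing entry is 11520 ÷ 5760 = 2.
Row 4: 5×3×8×8×4 = 3840, so the missing entry is 11520 ÷ 3840 = 3.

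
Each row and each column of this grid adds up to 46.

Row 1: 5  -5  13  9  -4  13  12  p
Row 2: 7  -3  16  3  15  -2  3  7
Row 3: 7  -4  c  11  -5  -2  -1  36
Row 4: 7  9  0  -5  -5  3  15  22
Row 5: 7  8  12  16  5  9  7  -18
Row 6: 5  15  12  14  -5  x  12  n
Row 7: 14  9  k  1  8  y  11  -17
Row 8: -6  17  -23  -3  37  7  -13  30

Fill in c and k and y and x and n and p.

c = 4, k = 12, y = 8, x = 10, n = -17, p = 3

The known cells in row 1 total 43, leaving 46 − 43 = 3 for the blank.
The known cells in column 8 total 63, leaving 46 − 63 = -17 for the blank.
The known cells in row 6 total 36, leaving 46 − 36 = 10 for the blank.
The known cells in column 6 total 38, leaving 46 − 38 = 8 for the blank.
The known cells in row 7 total 34, leaving 46 − 34 = 12 for the blank.
The known cells in row 3 total 42, leaving 46 − 42 = 4 for the blank.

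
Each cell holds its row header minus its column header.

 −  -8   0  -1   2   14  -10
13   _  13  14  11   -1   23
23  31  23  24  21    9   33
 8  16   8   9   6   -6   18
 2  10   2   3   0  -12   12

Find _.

21

13 − (-8) = 21.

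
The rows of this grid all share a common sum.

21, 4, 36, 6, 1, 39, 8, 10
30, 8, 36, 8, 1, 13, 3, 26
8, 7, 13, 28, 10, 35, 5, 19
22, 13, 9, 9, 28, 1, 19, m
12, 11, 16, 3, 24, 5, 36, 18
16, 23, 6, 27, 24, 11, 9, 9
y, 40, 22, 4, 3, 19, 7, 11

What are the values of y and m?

y = 19, m = 24

The complete rows each total 125.
Row 7 is missing 125 − 106 = 19 (since 40 + 22 + 4 + 3 + 19 + 7 + 11 = 106).
Row 4 is missing 125 − 101 = 24 (since 22 + 13 + 9 + 9 + 28 + 1 + 19 = 101).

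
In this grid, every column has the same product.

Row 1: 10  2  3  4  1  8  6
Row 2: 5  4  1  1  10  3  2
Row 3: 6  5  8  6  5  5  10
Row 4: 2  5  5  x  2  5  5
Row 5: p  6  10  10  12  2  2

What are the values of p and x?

Columns 6 and 7 each multiply to 1200, so every column has product 1200.
Column 1: 10×5×6×2 = 600, so the missing entry is 1200 ÷ 600 = 2.
Column 4: 4×1×6×10 = 240, so the missing entry is 1200 ÷ 240 = 5.

p = 2, x = 5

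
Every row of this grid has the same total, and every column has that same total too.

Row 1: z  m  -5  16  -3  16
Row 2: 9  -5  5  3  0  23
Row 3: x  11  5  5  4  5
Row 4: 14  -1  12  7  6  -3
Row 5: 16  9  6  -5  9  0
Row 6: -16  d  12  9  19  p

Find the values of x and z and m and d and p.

x = 5, z = 7, m = 4, d = 17, p = -6

Rows 2 and 4 both sum to 35, so that's the common total.
Column 6: 16 + 23 + 5 − 3 + 0 = 41, so its missing entry is 35 − 41 = -6.
Row 3: 11 + 5 + 5 + 4 + 5 = 30, so its missing entry is 35 − 30 = 5.
Column 1: 9 + 5 + 14 + 16 − 16 = 28, so its missing entry is 35 − 28 = 7.
Row 1: 7 − 5 + 16 − 3 + 16 = 31, so its missing entry is 35 − 31 = 4.
Row 6: -16 + 12 + 9 + 19 − 6 = 18, so its missing entry is 35 − 18 = 17.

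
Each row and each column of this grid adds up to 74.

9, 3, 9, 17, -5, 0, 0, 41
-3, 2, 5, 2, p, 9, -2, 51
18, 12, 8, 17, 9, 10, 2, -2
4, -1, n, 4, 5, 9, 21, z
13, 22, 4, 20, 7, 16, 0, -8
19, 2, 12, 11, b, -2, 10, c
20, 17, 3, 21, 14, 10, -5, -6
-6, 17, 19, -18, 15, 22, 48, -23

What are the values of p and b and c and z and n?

Row 2: -3 + 2 + 5 + 2 + 9 − 2 + 51 = 64, so its missing entry is 74 − 64 = 10.
Column 5: -5 + 10 + 9 + 5 + 7 + 14 + 15 = 55, so its missing entry is 74 − 55 = 19.
Row 6: 19 + 2 + 12 + 11 + 19 − 2 + 10 = 71, so its missing entry is 74 − 71 = 3.
Column 8: 41 + 51 − 2 − 8 + 3 − 6 − 23 = 56, so its missing entry is 74 − 56 = 18.
Row 4: 4 − 1 + 4 + 5 + 9 + 21 + 18 = 60, so its missing entry is 74 − 60 = 14.

p = 10, b = 19, c = 3, z = 18, n = 14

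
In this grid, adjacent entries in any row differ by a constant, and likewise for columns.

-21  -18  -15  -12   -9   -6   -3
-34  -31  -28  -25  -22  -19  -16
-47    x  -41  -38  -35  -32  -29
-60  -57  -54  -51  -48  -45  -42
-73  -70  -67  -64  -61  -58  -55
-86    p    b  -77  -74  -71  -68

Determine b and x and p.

b = -80, x = -44, p = -83

Along each row the entries change by 3 per step; down each column they change by -13.
Row 6: from -86 at column 1, stepping by 3 to column 3 gives -80.
Row 3: from -47 at column 1, stepping by 3 to column 2 gives -44.
Row 6: from -86 at column 1, stepping by 3 to column 2 gives -83.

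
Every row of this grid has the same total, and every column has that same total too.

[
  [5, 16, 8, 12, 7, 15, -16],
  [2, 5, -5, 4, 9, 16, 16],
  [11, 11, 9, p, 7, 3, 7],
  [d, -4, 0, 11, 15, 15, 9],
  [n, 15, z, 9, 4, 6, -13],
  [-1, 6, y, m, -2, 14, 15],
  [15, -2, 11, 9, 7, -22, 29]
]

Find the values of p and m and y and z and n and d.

Rows 1 and 2 both sum to 47, so that's the common total.
Row 4: -4 + 0 + 11 + 15 + 15 + 9 = 46, so its missing entry is 47 − 46 = 1.
Column 1: 5 + 2 + 11 + 1 − 1 + 15 = 33, so its missing entry is 47 − 33 = 14.
Row 5: 14 + 15 + 9 + 4 + 6 − 13 = 35, so its missing entry is 47 − 35 = 12.
Row 3: 11 + 11 + 9 + 7 + 3 + 7 = 48, so its missing entry is 47 − 48 = -1.
Column 4: 12 + 4 − 1 + 11 + 9 + 9 = 44, so its missing entry is 47 − 44 = 3.
Row 6: -1 + 6 + 3 − 2 + 14 + 15 = 35, so its missing entry is 47 − 35 = 12.

p = -1, m = 3, y = 12, z = 12, n = 14, d = 1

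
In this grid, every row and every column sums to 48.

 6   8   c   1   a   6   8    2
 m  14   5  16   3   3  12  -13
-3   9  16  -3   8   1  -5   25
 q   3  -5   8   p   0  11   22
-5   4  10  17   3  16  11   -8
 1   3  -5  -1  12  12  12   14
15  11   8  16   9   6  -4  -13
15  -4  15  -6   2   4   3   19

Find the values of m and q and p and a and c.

m = 8, q = 11, p = -2, a = 13, c = 4

Column 3 has 5 + 16 − 5 + 10 − 5 + 8 + 15 = 44; the blank must be 48 − 44 = 4.
Row 1 has 6 + 8 + 4 + 1 + 6 + 8 + 2 = 35; the blank must be 48 − 35 = 13.
Column 5 has 13 + 3 + 8 + 3 + 12 + 9 + 2 = 50; the blank must be 48 − 50 = -2.
Row 4 has 3 − 5 + 8 − 2 + 0 + 11 + 22 = 37; the blank must be 48 − 37 = 11.
Row 2 has 14 + 5 + 16 + 3 + 3 + 12 − 13 = 40; the blank must be 48 − 40 = 8.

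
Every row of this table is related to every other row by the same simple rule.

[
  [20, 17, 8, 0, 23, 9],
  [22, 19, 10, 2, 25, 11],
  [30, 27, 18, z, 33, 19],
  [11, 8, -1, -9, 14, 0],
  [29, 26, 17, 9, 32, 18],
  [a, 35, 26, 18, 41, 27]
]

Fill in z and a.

The difference between any two rows is the same in every column — this is an addition table with the headers hidden.
Row 3 minus row 1 is 33 − 23 = 10, so its entry in column 4 is 0 + 10 = 10.
Row 6 minus row 1 is 41 − 23 = 18, so its entry in column 1 is 20 + 18 = 38.

z = 10, a = 38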